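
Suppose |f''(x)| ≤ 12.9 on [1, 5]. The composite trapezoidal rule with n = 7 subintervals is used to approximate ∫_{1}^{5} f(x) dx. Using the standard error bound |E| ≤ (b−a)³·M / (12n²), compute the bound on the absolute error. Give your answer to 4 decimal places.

|E| ≤ (4)³·12.9 / (12·7²) = 825.6/588 = 1.4041.

1.4041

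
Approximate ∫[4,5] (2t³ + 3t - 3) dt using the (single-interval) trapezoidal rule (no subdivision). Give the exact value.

199.5

T = (b−a)/2 · [f(4) + f(5)] = 0.5·[137 + 262] = 199.5.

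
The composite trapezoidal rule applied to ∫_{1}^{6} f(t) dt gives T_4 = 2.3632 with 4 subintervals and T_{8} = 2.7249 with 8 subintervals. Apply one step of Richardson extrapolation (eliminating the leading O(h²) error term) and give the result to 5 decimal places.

R = (4·T_{8} − T_4) / 3 = (4·2.7249 − 2.3632)/3 = (8.5364)/3 = 2.84547.

2.84547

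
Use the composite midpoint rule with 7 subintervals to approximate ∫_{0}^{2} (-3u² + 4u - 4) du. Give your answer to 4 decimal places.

h = (2 − 0)/7 = 0.285714.
Midpoints m₁,…,m₇ = 0.142857, 0.428571, 0.714286, 1, 1.285714, 1.571429, 1.857143.
f(m₁)=-3.489796, f(m₂)=-2.836735, f(m₃)=-2.673469, f(m₄)=-3, f(m₅)=-3.816327, f(m₆)=-5.122449, f(m₇)=-6.918367.
h·[f(m₁) + f(m₂) + f(m₃) + f(m₄) + f(m₅) + f(m₆) + f(m₇)] = 0.285714·(-27.857143) = -7.9592.

-7.9592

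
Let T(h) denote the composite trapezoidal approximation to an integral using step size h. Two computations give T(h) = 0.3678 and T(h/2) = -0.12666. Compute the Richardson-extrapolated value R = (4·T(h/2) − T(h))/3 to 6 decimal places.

-0.291480

R = (4·T(h/2) − T(h)) / 3 = (4·(-0.12666) − 0.3678)/3 = (-0.87444)/3 = -0.291480.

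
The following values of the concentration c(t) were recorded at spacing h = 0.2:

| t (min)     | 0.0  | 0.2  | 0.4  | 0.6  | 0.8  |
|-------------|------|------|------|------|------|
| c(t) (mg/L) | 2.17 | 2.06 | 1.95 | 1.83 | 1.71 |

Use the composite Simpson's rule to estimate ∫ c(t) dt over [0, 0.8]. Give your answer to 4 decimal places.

h = 0.2, n = 4.
(h/3)·[y₀ + 4y₁ + 2y₂ + 4y₃ + y₄] = 0.066667·(23.34) = 1.5560.

1.5560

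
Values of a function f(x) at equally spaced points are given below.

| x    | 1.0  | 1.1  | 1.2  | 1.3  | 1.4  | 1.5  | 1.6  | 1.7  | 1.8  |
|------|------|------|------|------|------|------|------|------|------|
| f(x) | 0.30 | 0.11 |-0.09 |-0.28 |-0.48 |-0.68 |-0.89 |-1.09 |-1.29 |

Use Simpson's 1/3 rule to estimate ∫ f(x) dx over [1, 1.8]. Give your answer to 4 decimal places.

h = 0.1, n = 8.
(h/3)·[y₀ + 4y₁ + 2y₂ + 4y₃ + 2y₄ + 4y₅ + 2y₆ + 4y₇ + y₈] = 0.033333·(-11.67) = -0.3890.

-0.3890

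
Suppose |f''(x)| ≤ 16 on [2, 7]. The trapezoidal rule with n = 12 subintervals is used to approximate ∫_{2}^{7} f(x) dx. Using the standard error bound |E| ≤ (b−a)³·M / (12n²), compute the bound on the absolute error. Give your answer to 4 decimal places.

1.1574

|E| ≤ (5)³·16 / (12·12²) = 2000/1728 = 1.1574.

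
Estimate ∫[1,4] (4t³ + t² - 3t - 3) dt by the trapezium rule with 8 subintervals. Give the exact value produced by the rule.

246.6796875

h = (4 − 1)/8 = 0.375.
Nodes t₀,…,t₈ = 1, 1.375, 1.75, 2.125, 2.5, 2.875, 3.25, 3.625, 4.
f(t) = 4t³ + t² - 3t - 3: f₀=-1, f₁=5.1640625, f₂=16.25, f₃=33.5234375, f₄=58.25, f₅=91.6953125, f₆=135.125, f₇=189.8046875, f₈=257.
(h/2)·[f₀ + 2f₁ + 2f₂ + 2f₃ + 2f₄ + 2f₅ + 2f₆ + 2f₇ + f₈] = 0.1875·(1315.625) = 246.6796875.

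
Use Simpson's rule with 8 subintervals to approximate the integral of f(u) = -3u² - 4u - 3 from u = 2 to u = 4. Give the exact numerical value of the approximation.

-86

h = (4 − 2)/8 = 0.25.
Nodes u₀,…,u₈ = 2, 2.25, 2.5, 2.75, 3, 3.25, 3.5, 3.75, 4.
f(u) = -3u² - 4u - 3: f₀=-23, f₁=-27.1875, f₂=-31.75, f₃=-36.6875, f₄=-42, f₅=-47.6875, f₆=-53.75, f₇=-60.1875, f₈=-67.
(h/3)·[f₀ + 4f₁ + 2f₂ + 4f₃ + 2f₄ + 4f₅ + 2f₆ + 4f₇ + f₈] = 0.083333·(-1032) = -86.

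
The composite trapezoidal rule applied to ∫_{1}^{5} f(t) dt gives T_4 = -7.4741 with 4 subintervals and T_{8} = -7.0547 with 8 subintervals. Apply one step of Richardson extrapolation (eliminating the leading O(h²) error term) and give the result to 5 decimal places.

R = (4·T_{8} − T_4) / 3 = (4·(-7.0547) − (-7.4741))/3 = (-20.7447)/3 = -6.91490.

-6.91490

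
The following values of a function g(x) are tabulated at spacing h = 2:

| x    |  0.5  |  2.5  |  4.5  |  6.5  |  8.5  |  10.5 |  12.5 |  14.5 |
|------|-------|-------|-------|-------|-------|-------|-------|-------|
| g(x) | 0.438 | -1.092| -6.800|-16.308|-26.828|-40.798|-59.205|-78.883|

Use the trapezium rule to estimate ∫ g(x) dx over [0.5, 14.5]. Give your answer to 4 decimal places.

-380.5070

h = 2, n = 7.
(h/2)·[y₀ + 2y₁ + 2y₂ + 2y₃ + 2y₄ + 2y₅ + 2y₆ + y₇] = 1·(-380.507) = -380.5070.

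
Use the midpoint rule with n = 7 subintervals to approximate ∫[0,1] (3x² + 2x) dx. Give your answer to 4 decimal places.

1.9949

h = (1 − 0)/7 = 0.142857.
Midpoints m₁,…,m₇ = 0.071429, 0.214286, 0.357143, 0.5, 0.642857, 0.785714, 0.928571.
f(m₁)=0.158163, f(m₂)=0.566327, f(m₃)=1.096939, f(m₄)=1.75, f(m₅)=2.525510, f(m₆)=3.423469, f(m₇)=4.443878.
h·[f(m₁) + f(m₂) + f(m₃) + f(m₄) + f(m₅) + f(m₆) + f(m₇)] = 0.142857·(13.964286) = 1.9949.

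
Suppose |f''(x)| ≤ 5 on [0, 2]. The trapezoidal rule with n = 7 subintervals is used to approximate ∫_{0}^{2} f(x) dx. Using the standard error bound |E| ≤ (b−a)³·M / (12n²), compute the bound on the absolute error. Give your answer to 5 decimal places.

|E| ≤ (2)³·5 / (12·7²) = 40/588 = 0.06803.

0.06803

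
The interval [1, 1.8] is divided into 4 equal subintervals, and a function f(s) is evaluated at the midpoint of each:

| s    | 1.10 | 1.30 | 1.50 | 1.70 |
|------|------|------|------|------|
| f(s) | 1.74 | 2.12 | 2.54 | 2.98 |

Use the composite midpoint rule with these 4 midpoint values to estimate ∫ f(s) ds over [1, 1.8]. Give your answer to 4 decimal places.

h = 0.2, n = 4.
h·[y(m₁) + y(m₂) + y(m₃) + y(m₄)] = 0.2·(9.38) = 1.8760.

1.8760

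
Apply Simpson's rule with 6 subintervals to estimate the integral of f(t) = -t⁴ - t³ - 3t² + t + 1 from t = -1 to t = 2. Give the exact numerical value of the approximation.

h = (2 − (-1))/6 = 0.5.
Nodes t₀,…,t₆ = -1, -0.5, 0, 0.5, 1, 1.5, 2.
f(t) = -t⁴ - t³ - 3t² + t + 1: f₀=-3, f₁=-0.1875, f₂=1, f₃=0.5625, f₄=-3, f₅=-12.6875, f₆=-33.
(h/3)·[f₀ + 4f₁ + 2f₂ + 4f₃ + 2f₄ + 4f₅ + f₆] = 0.166667·(-89.25) = -14.875.

-14.875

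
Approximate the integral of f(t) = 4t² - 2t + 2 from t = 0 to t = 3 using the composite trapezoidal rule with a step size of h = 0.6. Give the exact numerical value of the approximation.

33.72

h = (3 − 0)/5 = 0.6.
Nodes t₀,…,t₅ = 0, 0.6, 1.2, 1.8, 2.4, 3.
f(t) = 4t² - 2t + 2: f₀=2, f₁=2.24, f₂=5.36, f₃=11.36, f₄=20.24, f₅=32.
(h/2)·[f₀ + 2f₁ + 2f₂ + 2f₃ + 2f₄ + f₅] = 0.3·(112.4) = 33.72.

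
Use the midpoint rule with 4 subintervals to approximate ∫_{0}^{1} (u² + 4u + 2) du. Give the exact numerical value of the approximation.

4.328125

h = (1 − 0)/4 = 0.25.
Midpoints m₁,…,m₄ = 0.125, 0.375, 0.625, 0.875.
f(m₁)=2.515625, f(m₂)=3.640625, f(m₃)=4.890625, f(m₄)=6.265625.
h·[f(m₁) + f(m₂) + f(m₃) + f(m₄)] = 0.25·(17.3125) = 4.328125.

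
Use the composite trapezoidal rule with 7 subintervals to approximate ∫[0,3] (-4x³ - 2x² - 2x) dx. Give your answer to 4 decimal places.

h = (3 − 0)/7 = 0.428571.
Nodes x₀,…,x₇ = 0, 0.428571, 0.857143, 1.285714, 1.714286, 2.142857, 2.571429, 3.
f(x) = -4x³ - 2x² - 2x: f₀=0, f₁=-1.539359, f₂=-5.702624, f₃=-14.379009, f₄=-29.457726, f₅=-52.827988, f₆=-86.379009, f₇=-132.
(h/2)·[f₀ + 2f₁ + 2f₂ + 2f₃ + 2f₄ + 2f₅ + 2f₆ + f₇] = 0.214286·(-512.571429) = -109.8367.

-109.8367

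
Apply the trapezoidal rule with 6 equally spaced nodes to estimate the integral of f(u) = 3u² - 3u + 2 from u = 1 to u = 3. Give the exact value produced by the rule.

h = (3 − 1)/5 = 0.4.
Nodes u₀,…,u₅ = 1, 1.4, 1.8, 2.2, 2.6, 3.
f(u) = 3u² - 3u + 2: f₀=2, f₁=3.68, f₂=6.32, f₃=9.92, f₄=14.48, f₅=20.
(h/2)·[f₀ + 2f₁ + 2f₂ + 2f₃ + 2f₄ + f₅] = 0.2·(90.8) = 18.16.

18.16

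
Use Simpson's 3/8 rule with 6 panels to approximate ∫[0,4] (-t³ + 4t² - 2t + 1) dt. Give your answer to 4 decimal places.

9.3333

h = (4 − 0)/6 = 0.666667.
Nodes t₀,…,t₆ = 0, 0.666667, 1.333333, 2, 2.666667, 3.333333, 4.
f(t) = -t³ + 4t² - 2t + 1: f₀=1, f₁=1.148148, f₂=3.074074, f₃=5, f₄=5.148148, f₅=1.740741, f₆=-7.
(3h/8)·[f₀ + 3f₁ + 3f₂ + 2f₃ + 3f₄ + 3f₅ + f₆] = 0.25·(37.333333) = 9.3333.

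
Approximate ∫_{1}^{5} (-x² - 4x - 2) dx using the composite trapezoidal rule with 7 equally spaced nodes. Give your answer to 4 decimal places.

-97.6296

h = (5 − 1)/6 = 0.666667.
Nodes x₀,…,x₆ = 1, 1.666667, 2.333333, 3, 3.666667, 4.333333, 5.
f(x) = -x² - 4x - 2: f₀=-7, f₁=-11.444444, f₂=-16.777778, f₃=-23, f₄=-30.111111, f₅=-38.111111, f₆=-47.
(h/2)·[f₀ + 2f₁ + 2f₂ + 2f₃ + 2f₄ + 2f₅ + f₆] = 0.333333·(-292.888889) = -97.6296.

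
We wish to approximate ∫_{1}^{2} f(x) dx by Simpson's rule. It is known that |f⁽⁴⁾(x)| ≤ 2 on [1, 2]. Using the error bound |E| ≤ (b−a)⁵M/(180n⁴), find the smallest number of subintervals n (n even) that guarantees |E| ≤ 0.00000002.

Need 2/(180n⁴) ≤ 0.00000002.
n⁴ ≥ 2/(180·0.00000002) = 555556 ⇒ n ≥ 27.3012, so the smallest even n is 28. (n must be even for Simpson's rule.)

28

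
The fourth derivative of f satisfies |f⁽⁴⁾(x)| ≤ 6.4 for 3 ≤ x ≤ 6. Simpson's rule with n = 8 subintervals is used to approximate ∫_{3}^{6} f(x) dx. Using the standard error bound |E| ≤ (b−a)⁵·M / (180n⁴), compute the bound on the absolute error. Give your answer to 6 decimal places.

0.002109

|E| ≤ (3)⁵·6.4 / (180·8⁴) = 1555.2/737280 = 0.002109.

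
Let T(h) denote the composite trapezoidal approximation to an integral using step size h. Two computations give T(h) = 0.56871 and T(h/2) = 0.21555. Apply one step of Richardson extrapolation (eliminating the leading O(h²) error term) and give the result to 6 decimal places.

R = (4·T(h/2) − T(h)) / 3 = (4·0.21555 − 0.56871)/3 = (0.29349)/3 = 0.097830.

0.097830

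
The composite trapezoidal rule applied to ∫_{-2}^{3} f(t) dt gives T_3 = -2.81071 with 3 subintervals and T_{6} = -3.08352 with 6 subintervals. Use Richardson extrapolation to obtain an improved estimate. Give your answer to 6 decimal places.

R = (4·T_{6} − T_3) / 3 = (4·(-3.08352) − (-2.81071))/3 = (-9.52337)/3 = -3.174457.

-3.174457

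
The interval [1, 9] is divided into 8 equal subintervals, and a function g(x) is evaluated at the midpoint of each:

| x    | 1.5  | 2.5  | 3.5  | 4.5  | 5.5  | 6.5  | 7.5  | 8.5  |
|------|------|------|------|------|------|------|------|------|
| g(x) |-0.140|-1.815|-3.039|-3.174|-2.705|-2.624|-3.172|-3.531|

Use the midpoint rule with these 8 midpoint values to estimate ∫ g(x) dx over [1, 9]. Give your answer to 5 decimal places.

-20.20000

h = 1, n = 8.
h·[y(m₁) + y(m₂) + y(m₃) + y(m₄) + y(m₅) + y(m₆) + y(m₇) + y(m₈)] = 1·(-20.200) = -20.20000.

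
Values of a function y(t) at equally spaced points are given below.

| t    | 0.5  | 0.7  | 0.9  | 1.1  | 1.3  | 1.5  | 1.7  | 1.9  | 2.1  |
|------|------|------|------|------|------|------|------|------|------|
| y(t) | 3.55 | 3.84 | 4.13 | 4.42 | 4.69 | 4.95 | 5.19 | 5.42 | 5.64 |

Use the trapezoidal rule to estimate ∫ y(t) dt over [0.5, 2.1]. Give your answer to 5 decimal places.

h = 0.2, n = 8.
(h/2)·[y₀ + 2y₁ + 2y₂ + 2y₃ + 2y₄ + 2y₅ + 2y₆ + 2y₇ + y₈] = 0.1·(74.47) = 7.44700.

7.44700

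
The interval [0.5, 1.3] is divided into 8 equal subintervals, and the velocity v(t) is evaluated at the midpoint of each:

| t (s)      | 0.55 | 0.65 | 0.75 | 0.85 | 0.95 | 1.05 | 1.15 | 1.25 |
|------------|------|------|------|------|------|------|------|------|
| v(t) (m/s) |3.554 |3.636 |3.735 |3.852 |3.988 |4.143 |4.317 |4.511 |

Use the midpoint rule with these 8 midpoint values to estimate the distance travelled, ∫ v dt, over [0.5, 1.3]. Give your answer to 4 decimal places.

h = 0.1, n = 8.
h·[y(m₁) + y(m₂) + y(m₃) + y(m₄) + y(m₅) + y(m₆) + y(m₇) + y(m₈)] = 0.1·(31.736) = 3.1736.

3.1736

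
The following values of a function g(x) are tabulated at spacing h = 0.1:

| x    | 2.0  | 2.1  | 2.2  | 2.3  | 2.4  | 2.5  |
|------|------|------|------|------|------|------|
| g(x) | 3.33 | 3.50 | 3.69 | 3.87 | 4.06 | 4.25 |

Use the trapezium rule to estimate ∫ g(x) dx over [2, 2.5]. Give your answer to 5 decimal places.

1.89100

h = 0.1, n = 5.
(h/2)·[y₀ + 2y₁ + 2y₂ + 2y₃ + 2y₄ + y₅] = 0.05·(37.82) = 1.89100.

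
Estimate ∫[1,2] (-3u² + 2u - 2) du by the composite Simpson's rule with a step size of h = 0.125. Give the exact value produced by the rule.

h = (2 − 1)/8 = 0.125.
Nodes u₀,…,u₈ = 1, 1.125, 1.25, 1.375, 1.5, 1.625, 1.75, 1.875, 2.
f(u) = -3u² + 2u - 2: f₀=-3, f₁=-3.546875, f₂=-4.1875, f₃=-4.921875, f₄=-5.75, f₅=-6.671875, f₆=-7.6875, f₇=-8.796875, f₈=-10.
(h/3)·[f₀ + 4f₁ + 2f₂ + 4f₃ + 2f₄ + 4f₅ + 2f₆ + 4f₇ + f₈] = 0.041667·(-144) = -6.

-6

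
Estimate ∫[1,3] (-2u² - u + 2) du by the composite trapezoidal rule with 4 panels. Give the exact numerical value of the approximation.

h = (3 − 1)/4 = 0.5.
Nodes u₀,…,u₄ = 1, 1.5, 2, 2.5, 3.
f(u) = -2u² - u + 2: f₀=-1, f₁=-4, f₂=-8, f₃=-13, f₄=-19.
(h/2)·[f₀ + 2f₁ + 2f₂ + 2f₃ + f₄] = 0.25·(-70) = -17.5.

-17.5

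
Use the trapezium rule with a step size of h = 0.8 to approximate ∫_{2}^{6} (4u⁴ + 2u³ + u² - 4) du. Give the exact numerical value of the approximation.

7076.47488

h = (6 − 2)/5 = 0.8.
Nodes u₀,…,u₅ = 2, 2.8, 3.6, 4.4, 5.2, 6.
f(u) = 4u⁴ + 2u³ + u² - 4: f₀=80, f₁=293.6064, f₂=774.1184, f₃=1684.9664, f₄=3228.9024, f₅=5648.
(h/2)·[f₀ + 2f₁ + 2f₂ + 2f₃ + 2f₄ + f₅] = 0.4·(17691.1872) = 7076.47488.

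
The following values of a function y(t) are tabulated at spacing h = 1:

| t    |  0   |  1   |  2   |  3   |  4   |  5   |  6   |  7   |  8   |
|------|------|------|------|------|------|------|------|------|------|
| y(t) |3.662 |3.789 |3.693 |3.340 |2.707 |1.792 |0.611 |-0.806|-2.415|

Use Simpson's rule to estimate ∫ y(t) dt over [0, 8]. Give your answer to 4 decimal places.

15.9097

h = 1, n = 8.
(h/3)·[y₀ + 4y₁ + 2y₂ + 4y₃ + 2y₄ + 4y₅ + 2y₆ + 4y₇ + y₈] = 0.333333·(47.729) = 15.9097.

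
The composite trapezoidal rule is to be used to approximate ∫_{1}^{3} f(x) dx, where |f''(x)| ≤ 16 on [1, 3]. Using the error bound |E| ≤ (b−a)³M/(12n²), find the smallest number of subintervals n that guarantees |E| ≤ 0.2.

8

Need 128/(12n²) ≤ 0.2.
n² ≥ 128/(12·0.2) = 53.3333 ⇒ n ≥ 7.3030, so the smallest n is 8.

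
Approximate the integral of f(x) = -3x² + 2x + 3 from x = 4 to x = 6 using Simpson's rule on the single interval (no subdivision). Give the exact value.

S = (b−a)/6 · [f(4) + 4f(5) + f(6)] = 0.333333·[(-37) + 4·(-62) + (-93)] = -126.

-126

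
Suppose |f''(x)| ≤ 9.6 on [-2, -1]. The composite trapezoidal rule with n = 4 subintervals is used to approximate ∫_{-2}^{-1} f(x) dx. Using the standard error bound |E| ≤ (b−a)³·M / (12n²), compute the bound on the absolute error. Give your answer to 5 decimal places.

0.05000

|E| ≤ (1)³·9.6 / (12·4²) = 9.6/192 = 0.05000.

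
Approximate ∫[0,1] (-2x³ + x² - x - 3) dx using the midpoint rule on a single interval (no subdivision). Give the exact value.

-3.5

M = (b−a)·f(0.5) = 1·(-3.5) = -3.5.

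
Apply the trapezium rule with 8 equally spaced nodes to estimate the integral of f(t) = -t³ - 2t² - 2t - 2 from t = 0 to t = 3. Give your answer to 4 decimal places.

h = (3 − 0)/7 = 0.428571.
Nodes t₀,…,t₇ = 0, 0.428571, 0.857143, 1.285714, 1.714286, 2.142857, 2.571429, 3.
f(t) = -t³ - 2t² - 2t - 2: f₀=-2, f₁=-3.303207, f₂=-5.813411, f₃=-10.002915, f₄=-16.344023, f₅=-25.309038, f₆=-37.370262, f₇=-53.
(h/2)·[f₀ + 2f₁ + 2f₂ + 2f₃ + 2f₄ + 2f₅ + 2f₆ + f₇] = 0.214286·(-251.285714) = -53.8469.

-53.8469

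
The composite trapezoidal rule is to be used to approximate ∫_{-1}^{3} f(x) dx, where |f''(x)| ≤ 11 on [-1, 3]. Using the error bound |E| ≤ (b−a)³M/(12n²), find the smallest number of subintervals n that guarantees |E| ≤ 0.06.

32

Need 704/(12n²) ≤ 0.06.
n² ≥ 704/(12·0.06) = 977.778 ⇒ n ≥ 31.2694, so the smallest n is 32.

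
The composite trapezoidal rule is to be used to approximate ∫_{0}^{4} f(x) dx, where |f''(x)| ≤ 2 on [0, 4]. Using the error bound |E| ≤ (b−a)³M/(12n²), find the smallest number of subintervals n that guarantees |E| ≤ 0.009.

Need 128/(12n²) ≤ 0.009.
n² ≥ 128/(12·0.009) = 1185.19 ⇒ n ≥ 34.4265, so the smallest n is 35.

35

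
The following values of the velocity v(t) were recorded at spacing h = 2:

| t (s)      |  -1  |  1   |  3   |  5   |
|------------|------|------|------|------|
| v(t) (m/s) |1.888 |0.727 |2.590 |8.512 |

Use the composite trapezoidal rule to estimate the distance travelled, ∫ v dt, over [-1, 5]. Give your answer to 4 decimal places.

h = 2, n = 3.
(h/2)·[y₀ + 2y₁ + 2y₂ + y₃] = 1·(17.034) = 17.0340.

17.0340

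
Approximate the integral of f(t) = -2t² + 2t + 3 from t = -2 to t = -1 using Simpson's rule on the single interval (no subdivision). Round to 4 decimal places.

S = (b−a)/6 · [f(-2) + 4f(-1.5) + f(-1)] = 0.166667·[(-9) + 4·(-4.5) + (-1)] = -4.6667.

-4.6667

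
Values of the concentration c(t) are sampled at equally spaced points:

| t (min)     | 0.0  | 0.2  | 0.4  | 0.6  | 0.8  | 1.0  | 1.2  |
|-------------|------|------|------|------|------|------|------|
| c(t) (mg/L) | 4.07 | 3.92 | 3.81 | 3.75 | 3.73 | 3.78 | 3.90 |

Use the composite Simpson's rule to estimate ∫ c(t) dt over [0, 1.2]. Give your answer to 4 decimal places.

h = 0.2, n = 6.
(h/3)·[y₀ + 4y₁ + 2y₂ + 4y₃ + 2y₄ + 4y₅ + y₆] = 0.066667·(68.85) = 4.5900.

4.5900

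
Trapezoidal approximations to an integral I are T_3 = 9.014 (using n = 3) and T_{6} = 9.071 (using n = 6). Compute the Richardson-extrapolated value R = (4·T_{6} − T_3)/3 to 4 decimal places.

9.0900

R = (4·T_{6} − T_3) / 3 = (4·9.071 − 9.014)/3 = (27.270)/3 = 9.0900.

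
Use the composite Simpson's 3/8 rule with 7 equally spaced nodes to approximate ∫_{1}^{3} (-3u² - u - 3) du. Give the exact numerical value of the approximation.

-36

h = (3 − 1)/6 = 0.333333.
Nodes u₀,…,u₆ = 1, 1.333333, 1.666667, 2, 2.333333, 2.666667, 3.
f(u) = -3u² - u - 3: f₀=-7, f₁=-9.666667, f₂=-13, f₃=-17, f₄=-21.666667, f₅=-27, f₆=-33.
(3h/8)·[f₀ + 3f₁ + 3f₂ + 2f₃ + 3f₄ + 3f₅ + f₆] = 0.125·(-288) = -36.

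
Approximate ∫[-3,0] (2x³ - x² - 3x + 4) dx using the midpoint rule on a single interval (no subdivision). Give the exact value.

-1.5

M = (b−a)·f(-1.5) = 3·(-0.5) = -1.5.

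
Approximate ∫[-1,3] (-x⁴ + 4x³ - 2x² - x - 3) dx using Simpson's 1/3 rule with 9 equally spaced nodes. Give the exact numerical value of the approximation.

h = (3 − (-1))/8 = 0.5.
Nodes x₀,…,x₈ = -1, -0.5, 0, 0.5, 1, 1.5, 2, 2.5, 3.
f(x) = -x⁴ + 4x³ - 2x² - x - 3: f₀=-9, f₁=-3.5625, f₂=-3, f₃=-3.5625, f₄=-3, f₅=-0.5625, f₆=3, f₇=5.4375, f₈=3.
(h/3)·[f₀ + 4f₁ + 2f₂ + 4f₃ + 2f₄ + 4f₅ + 2f₆ + 4f₇ + f₈] = 0.166667·(-21) = -3.5.

-3.5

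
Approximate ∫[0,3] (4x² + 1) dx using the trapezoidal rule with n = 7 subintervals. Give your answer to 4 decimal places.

39.3673

h = (3 − 0)/7 = 0.428571.
Nodes x₀,…,x₇ = 0, 0.428571, 0.857143, 1.285714, 1.714286, 2.142857, 2.571429, 3.
f(x) = 4x² + 1: f₀=1, f₁=1.734694, f₂=3.938776, f₃=7.612245, f₄=12.755102, f₅=19.367347, f₆=27.448980, f₇=37.
(h/2)·[f₀ + 2f₁ + 2f₂ + 2f₃ + 2f₄ + 2f₅ + 2f₆ + f₇] = 0.214286·(183.714286) = 39.3673.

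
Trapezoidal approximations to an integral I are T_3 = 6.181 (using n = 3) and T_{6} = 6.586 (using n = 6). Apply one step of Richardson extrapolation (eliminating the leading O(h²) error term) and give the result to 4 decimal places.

6.7210

R = (4·T_{6} − T_3) / 3 = (4·6.586 − 6.181)/3 = (20.163)/3 = 6.7210.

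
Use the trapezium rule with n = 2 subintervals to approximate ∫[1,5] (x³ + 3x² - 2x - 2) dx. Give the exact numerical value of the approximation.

h = (5 − 1)/2 = 2.
Nodes x₀,…,x₂ = 1, 3, 5.
f(x) = x³ + 3x² - 2x - 2: f₀=0, f₁=46, f₂=188.
(h/2)·[f₀ + 2f₁ + f₂] = 1·(280) = 280.

280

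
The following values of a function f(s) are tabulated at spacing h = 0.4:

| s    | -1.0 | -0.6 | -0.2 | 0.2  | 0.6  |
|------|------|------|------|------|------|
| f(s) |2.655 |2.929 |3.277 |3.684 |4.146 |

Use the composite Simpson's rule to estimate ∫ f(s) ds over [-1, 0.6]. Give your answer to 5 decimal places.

h = 0.4, n = 4.
(h/3)·[y₀ + 4y₁ + 2y₂ + 4y₃ + y₄] = 0.133333·(39.807) = 5.30760.

5.30760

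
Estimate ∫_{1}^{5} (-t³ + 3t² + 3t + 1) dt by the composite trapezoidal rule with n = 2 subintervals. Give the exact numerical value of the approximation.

-8

h = (5 − 1)/2 = 2.
Nodes t₀,…,t₂ = 1, 3, 5.
f(t) = -t³ + 3t² + 3t + 1: f₀=6, f₁=10, f₂=-34.
(h/2)·[f₀ + 2f₁ + f₂] = 1·(-8) = -8.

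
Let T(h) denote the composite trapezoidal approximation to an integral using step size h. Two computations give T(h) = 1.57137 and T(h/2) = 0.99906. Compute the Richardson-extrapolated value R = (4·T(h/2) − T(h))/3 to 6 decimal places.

R = (4·T(h/2) − T(h)) / 3 = (4·0.99906 − 1.57137)/3 = (2.42487)/3 = 0.808290.

0.808290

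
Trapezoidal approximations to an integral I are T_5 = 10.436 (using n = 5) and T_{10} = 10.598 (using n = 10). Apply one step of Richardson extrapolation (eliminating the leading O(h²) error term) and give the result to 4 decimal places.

R = (4·T_{10} − T_5) / 3 = (4·10.598 − 10.436)/3 = (31.956)/3 = 10.6520.

10.6520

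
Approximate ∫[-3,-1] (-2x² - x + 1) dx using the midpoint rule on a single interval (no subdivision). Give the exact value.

-10

M = (b−a)·f(-2) = 2·(-5) = -10.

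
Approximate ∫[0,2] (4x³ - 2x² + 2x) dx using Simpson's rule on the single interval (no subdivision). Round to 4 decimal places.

S = (b−a)/6 · [f(0) + 4f(1) + f(2)] = 0.333333·[0 + 4·4 + 28] = 14.6667.

14.6667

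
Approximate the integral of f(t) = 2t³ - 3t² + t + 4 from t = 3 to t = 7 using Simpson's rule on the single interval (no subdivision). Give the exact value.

880

S = (b−a)/6 · [f(3) + 4f(5) + f(7)] = 0.666667·[34 + 4·184 + 550] = 880.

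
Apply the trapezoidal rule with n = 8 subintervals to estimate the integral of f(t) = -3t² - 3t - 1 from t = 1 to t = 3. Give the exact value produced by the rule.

-40.0625

h = (3 − 1)/8 = 0.25.
Nodes t₀,…,t₈ = 1, 1.25, 1.5, 1.75, 2, 2.25, 2.5, 2.75, 3.
f(t) = -3t² - 3t - 1: f₀=-7, f₁=-9.4375, f₂=-12.25, f₃=-15.4375, f₄=-19, f₅=-22.9375, f₆=-27.25, f₇=-31.9375, f₈=-37.
(h/2)·[f₀ + 2f₁ + 2f₂ + 2f₃ + 2f₄ + 2f₅ + 2f₆ + 2f₇ + f₈] = 0.125·(-320.5) = -40.0625.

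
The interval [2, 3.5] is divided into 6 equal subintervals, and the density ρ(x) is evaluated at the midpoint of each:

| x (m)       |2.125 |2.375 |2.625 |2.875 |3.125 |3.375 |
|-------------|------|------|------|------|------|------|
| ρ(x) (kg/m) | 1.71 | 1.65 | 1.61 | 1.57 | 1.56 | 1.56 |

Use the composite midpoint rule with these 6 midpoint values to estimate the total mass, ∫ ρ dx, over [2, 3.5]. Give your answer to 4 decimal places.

2.4150

h = 0.25, n = 6.
h·[y(m₁) + y(m₂) + y(m₃) + y(m₄) + y(m₅) + y(m₆)] = 0.25·(9.66) = 2.4150.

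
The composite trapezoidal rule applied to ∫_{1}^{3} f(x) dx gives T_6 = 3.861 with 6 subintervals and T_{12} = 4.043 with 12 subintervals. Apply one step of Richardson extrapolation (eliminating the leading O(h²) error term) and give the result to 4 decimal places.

R = (4·T_{12} − T_6) / 3 = (4·4.043 − 3.861)/3 = (12.311)/3 = 4.1037.

4.1037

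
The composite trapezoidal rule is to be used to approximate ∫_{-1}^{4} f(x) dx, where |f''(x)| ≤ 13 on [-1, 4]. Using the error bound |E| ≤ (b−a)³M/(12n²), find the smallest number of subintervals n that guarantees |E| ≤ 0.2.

Need 1625/(12n²) ≤ 0.2.
n² ≥ 1625/(12·0.2) = 677.083 ⇒ n ≥ 26.0208, so the smallest n is 27.

27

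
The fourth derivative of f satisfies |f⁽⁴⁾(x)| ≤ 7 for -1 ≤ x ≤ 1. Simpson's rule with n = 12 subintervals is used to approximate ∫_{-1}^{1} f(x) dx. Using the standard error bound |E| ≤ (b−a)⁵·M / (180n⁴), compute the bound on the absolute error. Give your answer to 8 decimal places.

0.00006001

|E| ≤ (2)⁵·7 / (180·12⁴) = 224/3732480 = 0.00006001.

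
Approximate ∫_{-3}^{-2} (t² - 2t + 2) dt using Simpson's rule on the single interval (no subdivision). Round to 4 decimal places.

13.3333

S = (b−a)/6 · [f(-3) + 4f(-2.5) + f(-2)] = 0.166667·[17 + 4·13.25 + 10] = 13.3333.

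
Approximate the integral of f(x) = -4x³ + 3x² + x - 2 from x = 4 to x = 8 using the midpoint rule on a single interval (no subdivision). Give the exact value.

M = (b−a)·f(6) = 4·(-752) = -3008.

-3008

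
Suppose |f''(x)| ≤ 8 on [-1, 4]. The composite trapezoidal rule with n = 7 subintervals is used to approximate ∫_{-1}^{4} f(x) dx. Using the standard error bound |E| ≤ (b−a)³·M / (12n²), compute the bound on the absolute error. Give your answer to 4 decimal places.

|E| ≤ (5)³·8 / (12·7²) = 1000/588 = 1.7007.

1.7007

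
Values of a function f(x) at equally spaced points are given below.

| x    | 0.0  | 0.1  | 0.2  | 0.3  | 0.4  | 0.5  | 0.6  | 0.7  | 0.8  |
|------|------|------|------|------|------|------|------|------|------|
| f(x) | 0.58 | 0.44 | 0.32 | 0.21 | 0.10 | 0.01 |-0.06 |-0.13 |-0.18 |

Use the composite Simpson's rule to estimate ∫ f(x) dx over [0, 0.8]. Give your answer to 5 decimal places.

0.10800

h = 0.1, n = 8.
(h/3)·[y₀ + 4y₁ + 2y₂ + 4y₃ + 2y₄ + 4y₅ + 2y₆ + 4y₇ + y₈] = 0.033333·(3.24) = 0.10800.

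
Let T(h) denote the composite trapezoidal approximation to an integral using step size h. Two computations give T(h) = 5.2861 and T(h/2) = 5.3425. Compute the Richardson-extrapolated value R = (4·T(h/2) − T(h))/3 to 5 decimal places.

5.36130

R = (4·T(h/2) − T(h)) / 3 = (4·5.3425 − 5.2861)/3 = (16.0839)/3 = 5.36130.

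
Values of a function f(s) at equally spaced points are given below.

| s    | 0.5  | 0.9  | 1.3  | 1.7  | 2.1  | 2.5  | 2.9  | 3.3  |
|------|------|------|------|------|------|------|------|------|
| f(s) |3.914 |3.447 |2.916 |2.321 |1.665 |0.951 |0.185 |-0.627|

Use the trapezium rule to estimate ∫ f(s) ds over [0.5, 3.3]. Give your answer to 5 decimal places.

h = 0.4, n = 7.
(h/2)·[y₀ + 2y₁ + 2y₂ + 2y₃ + 2y₄ + 2y₅ + 2y₆ + y₇] = 0.2·(26.257) = 5.25140.

5.25140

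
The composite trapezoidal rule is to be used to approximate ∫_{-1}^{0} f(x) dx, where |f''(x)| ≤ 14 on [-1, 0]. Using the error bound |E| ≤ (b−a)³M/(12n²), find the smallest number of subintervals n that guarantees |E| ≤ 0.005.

Need 14/(12n²) ≤ 0.005.
n² ≥ 14/(12·0.005) = 233.333 ⇒ n ≥ 15.2753, so the smallest n is 16.

16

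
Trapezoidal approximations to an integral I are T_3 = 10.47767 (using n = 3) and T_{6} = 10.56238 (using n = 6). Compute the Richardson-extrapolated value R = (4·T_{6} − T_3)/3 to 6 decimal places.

R = (4·T_{6} − T_3) / 3 = (4·10.56238 − 10.47767)/3 = (31.77185)/3 = 10.590617.

10.590617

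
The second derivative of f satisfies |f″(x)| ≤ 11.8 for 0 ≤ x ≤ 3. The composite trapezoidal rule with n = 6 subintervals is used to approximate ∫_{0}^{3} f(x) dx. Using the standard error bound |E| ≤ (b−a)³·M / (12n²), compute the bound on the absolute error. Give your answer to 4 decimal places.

0.7375

|E| ≤ (3)³·11.8 / (12·6²) = 318.6/432 = 0.7375.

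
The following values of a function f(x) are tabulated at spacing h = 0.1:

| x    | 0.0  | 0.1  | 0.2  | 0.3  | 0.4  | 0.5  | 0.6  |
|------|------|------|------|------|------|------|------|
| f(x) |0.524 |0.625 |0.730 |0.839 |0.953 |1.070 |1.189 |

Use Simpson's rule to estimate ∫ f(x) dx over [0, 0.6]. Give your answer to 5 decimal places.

h = 0.1, n = 6.
(h/3)·[y₀ + 4y₁ + 2y₂ + 4y₃ + 2y₄ + 4y₅ + y₆] = 0.033333·(15.215) = 0.50717.

0.50717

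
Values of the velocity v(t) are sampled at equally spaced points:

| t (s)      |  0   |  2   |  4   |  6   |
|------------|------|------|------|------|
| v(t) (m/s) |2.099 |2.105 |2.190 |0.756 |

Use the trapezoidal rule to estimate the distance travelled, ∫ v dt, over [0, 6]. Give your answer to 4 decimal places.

h = 2, n = 3.
(h/2)·[y₀ + 2y₁ + 2y₂ + y₃] = 1·(11.445) = 11.4450.

11.4450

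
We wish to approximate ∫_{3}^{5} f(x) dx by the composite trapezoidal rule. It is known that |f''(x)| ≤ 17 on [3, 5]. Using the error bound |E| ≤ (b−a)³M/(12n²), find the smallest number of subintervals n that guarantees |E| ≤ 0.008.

Need 136/(12n²) ≤ 0.008.
n² ≥ 136/(12·0.008) = 1416.67 ⇒ n ≥ 37.6386, so the smallest n is 38.

38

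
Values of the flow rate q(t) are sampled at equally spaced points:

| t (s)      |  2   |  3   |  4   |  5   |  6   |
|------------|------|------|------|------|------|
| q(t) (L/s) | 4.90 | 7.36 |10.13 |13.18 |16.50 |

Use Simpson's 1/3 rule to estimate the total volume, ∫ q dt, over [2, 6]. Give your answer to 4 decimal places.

41.2733

h = 1, n = 4.
(h/3)·[y₀ + 4y₁ + 2y₂ + 4y₃ + y₄] = 0.333333·(123.82) = 41.2733.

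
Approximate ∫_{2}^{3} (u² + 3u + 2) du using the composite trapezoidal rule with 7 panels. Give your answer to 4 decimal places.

15.8367

h = (3 − 2)/7 = 0.142857.
Nodes u₀,…,u₇ = 2, 2.142857, 2.285714, 2.428571, 2.571429, 2.714286, 2.857143, 3.
f(u) = u² + 3u + 2: f₀=12, f₁=13.020408, f₂=14.081633, f₃=15.183673, f₄=16.326531, f₅=17.510204, f₆=18.734694, f₇=20.
(h/2)·[f₀ + 2f₁ + 2f₂ + 2f₃ + 2f₄ + 2f₅ + 2f₆ + f₇] = 0.071429·(221.714286) = 15.8367.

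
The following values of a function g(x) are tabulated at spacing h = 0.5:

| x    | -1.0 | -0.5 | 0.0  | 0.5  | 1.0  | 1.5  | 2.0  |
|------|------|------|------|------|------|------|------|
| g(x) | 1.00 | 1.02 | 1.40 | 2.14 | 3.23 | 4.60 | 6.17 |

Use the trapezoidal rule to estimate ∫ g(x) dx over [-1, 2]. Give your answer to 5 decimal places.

h = 0.5, n = 6.
(h/2)·[y₀ + 2y₁ + 2y₂ + 2y₃ + 2y₄ + 2y₅ + y₆] = 0.25·(31.95) = 7.98750.

7.98750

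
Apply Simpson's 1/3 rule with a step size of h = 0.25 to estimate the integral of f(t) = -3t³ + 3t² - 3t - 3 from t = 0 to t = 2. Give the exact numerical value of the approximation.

h = (2 − 0)/8 = 0.25.
Nodes t₀,…,t₈ = 0, 0.25, 0.5, 0.75, 1, 1.25, 1.5, 1.75, 2.
f(t) = -3t³ + 3t² - 3t - 3: f₀=-3, f₁=-3.609375, f₂=-4.125, f₃=-4.828125, f₄=-6, f₅=-7.921875, f₆=-10.875, f₇=-15.140625, f₈=-21.
(h/3)·[f₀ + 4f₁ + 2f₂ + 4f₃ + 2f₄ + 4f₅ + 2f₆ + 4f₇ + f₈] = 0.083333·(-192) = -16.

-16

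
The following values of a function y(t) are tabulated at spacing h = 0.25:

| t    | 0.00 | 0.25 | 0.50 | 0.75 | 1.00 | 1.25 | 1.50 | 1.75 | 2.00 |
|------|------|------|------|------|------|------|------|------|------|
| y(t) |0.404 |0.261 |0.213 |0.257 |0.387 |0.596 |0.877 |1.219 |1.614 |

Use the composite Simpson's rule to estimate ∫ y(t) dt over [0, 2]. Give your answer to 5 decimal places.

h = 0.25, n = 8.
(h/3)·[y₀ + 4y₁ + 2y₂ + 4y₃ + 2y₄ + 4y₅ + 2y₆ + 4y₇ + y₈] = 0.083333·(14.304) = 1.19200.

1.19200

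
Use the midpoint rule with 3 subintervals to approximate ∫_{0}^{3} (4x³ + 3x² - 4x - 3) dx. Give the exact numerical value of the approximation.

h = (3 − 0)/3 = 1.
Midpoints m₁,…,m₃ = 0.5, 1.5, 2.5.
f(m₁)=-3.75, f(m₂)=11.25, f(m₃)=68.25.
h·[f(m₁) + f(m₂) + f(m₃)] = 1·(75.75) = 75.75.

75.75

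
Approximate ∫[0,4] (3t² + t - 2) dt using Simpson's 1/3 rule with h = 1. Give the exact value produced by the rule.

h = (4 − 0)/4 = 1.
Nodes t₀,…,t₄ = 0, 1, 2, 3, 4.
f(t) = 3t² + t - 2: f₀=-2, f₁=2, f₂=12, f₃=28, f₄=50.
(h/3)·[f₀ + 4f₁ + 2f₂ + 4f₃ + f₄] = 0.333333·(192) = 64.

64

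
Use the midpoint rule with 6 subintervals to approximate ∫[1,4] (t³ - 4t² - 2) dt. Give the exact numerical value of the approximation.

h = (4 − 1)/6 = 0.5.
Midpoints m₁,…,m₆ = 1.25, 1.75, 2.25, 2.75, 3.25, 3.75.
f(m₁)=-6.296875, f(m₂)=-8.890625, f(m₃)=-10.859375, f(m₄)=-11.453125, f(m₅)=-9.921875, f(m₆)=-5.515625.
h·[f(m₁) + f(m₂) + f(m₃) + f(m₄) + f(m₅) + f(m₆)] = 0.5·(-52.9375) = -26.46875.

-26.46875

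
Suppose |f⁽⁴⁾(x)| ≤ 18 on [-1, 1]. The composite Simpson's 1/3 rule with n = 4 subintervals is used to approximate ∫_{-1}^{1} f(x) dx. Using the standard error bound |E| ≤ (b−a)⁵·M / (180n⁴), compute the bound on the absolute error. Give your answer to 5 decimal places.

|E| ≤ (2)⁵·18 / (180·4⁴) = 576/46080 = 0.01250.

0.01250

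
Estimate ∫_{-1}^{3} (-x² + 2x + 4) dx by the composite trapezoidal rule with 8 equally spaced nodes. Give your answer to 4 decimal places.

14.4490

h = (3 − (-1))/7 = 0.571429.
Nodes x₀,…,x₇ = -1, -0.428571, 0.142857, 0.714286, 1.285714, 1.857143, 2.428571, 3.
f(x) = -x² + 2x + 4: f₀=1, f₁=2.959184, f₂=4.265306, f₃=4.918367, f₄=4.918367, f₅=4.265306, f₆=2.959184, f₇=1.
(h/2)·[f₀ + 2f₁ + 2f₂ + 2f₃ + 2f₄ + 2f₅ + 2f₆ + f₇] = 0.285714·(50.571429) = 14.4490.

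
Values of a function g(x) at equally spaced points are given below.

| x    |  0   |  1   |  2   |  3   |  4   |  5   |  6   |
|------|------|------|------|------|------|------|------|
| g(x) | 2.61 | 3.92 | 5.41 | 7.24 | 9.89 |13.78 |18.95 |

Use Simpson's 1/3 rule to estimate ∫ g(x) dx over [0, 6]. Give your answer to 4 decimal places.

50.6400

h = 1, n = 6.
(h/3)·[y₀ + 4y₁ + 2y₂ + 4y₃ + 2y₄ + 4y₅ + y₆] = 0.333333·(151.92) = 50.6400.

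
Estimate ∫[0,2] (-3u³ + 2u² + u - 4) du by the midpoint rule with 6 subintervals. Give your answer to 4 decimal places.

-12.5370

h = (2 − 0)/6 = 0.333333.
Midpoints m₁,…,m₆ = 0.166667, 0.5, 0.833333, 1.166667, 1.5, 1.833333.
f(m₁)=-3.791667, f(m₂)=-3.375, f(m₃)=-3.513889, f(m₄)=-4.875, f(m₅)=-8.125, f(m₆)=-13.930556.
h·[f(m₁) + f(m₂) + f(m₃) + f(m₄) + f(m₅) + f(m₆)] = 0.333333·(-37.611111) = -12.5370.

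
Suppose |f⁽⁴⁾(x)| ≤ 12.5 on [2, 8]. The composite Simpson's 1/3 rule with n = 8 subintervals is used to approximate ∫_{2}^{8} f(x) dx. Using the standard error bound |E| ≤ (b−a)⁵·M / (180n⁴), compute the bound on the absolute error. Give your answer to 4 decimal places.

0.1318

|E| ≤ (6)⁵·12.5 / (180·8⁴) = 97200/737280 = 0.1318.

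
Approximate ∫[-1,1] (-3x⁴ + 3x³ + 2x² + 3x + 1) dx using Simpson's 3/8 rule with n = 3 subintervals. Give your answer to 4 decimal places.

1.7778

h = (1 − (-1))/3 = 0.666667.
Nodes x₀,…,x₃ = -1, -0.333333, 0.333333, 1.
f(x) = -3x⁴ + 3x³ + 2x² + 3x + 1: f₀=-6, f₁=0.074074, f₂=2.296296, f₃=6.
(3h/8)·[f₀ + 3f₁ + 3f₂ + f₃] = 0.25·(7.111111) = 1.7778.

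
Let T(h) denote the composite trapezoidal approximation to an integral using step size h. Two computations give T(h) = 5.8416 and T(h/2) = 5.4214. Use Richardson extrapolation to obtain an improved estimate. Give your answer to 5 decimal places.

5.28133

R = (4·T(h/2) − T(h)) / 3 = (4·5.4214 − 5.8416)/3 = (15.8440)/3 = 5.28133.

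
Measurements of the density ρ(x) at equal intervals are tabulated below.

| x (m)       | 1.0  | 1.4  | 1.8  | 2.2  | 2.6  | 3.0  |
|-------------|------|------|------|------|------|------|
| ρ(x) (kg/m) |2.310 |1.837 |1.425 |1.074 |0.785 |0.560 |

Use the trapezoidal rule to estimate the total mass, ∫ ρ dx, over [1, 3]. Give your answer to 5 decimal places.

2.62240

h = 0.4, n = 5.
(h/2)·[y₀ + 2y₁ + 2y₂ + 2y₃ + 2y₄ + y₅] = 0.2·(13.112) = 2.62240.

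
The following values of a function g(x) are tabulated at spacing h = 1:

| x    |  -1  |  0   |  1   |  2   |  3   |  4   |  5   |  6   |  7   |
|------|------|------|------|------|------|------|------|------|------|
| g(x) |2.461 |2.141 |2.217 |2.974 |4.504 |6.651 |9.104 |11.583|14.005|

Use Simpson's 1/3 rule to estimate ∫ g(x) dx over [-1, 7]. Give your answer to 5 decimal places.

h = 1, n = 8.
(h/3)·[y₀ + 4y₁ + 2y₂ + 4y₃ + 2y₄ + 4y₅ + 2y₆ + 4y₇ + y₈] = 0.333333·(141.512) = 47.17067.

47.17067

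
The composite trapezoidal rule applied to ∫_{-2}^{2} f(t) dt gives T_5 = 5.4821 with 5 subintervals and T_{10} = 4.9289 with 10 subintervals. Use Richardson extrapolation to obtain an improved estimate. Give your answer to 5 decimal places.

4.74450

R = (4·T_{10} − T_5) / 3 = (4·4.9289 − 5.4821)/3 = (14.2335)/3 = 4.74450.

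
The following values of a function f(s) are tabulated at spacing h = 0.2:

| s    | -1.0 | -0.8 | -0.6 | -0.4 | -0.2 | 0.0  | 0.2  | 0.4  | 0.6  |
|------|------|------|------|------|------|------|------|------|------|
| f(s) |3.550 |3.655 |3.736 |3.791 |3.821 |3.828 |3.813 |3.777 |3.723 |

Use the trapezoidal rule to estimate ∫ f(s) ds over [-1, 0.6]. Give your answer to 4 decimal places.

h = 0.2, n = 8.
(h/2)·[y₀ + 2y₁ + 2y₂ + 2y₃ + 2y₄ + 2y₅ + 2y₆ + 2y₇ + y₈] = 0.1·(60.115) = 6.0115.

6.0115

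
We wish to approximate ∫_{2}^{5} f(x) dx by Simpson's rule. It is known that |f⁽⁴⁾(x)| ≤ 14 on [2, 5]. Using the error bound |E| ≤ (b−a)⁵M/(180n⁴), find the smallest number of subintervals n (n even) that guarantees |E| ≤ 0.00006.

Need 3402/(180n⁴) ≤ 0.00006.
n⁴ ≥ 3402/(180·0.00006) = 315000 ⇒ n ≥ 23.6907, so the smallest even n is 24. (n must be even for Simpson's rule.)

24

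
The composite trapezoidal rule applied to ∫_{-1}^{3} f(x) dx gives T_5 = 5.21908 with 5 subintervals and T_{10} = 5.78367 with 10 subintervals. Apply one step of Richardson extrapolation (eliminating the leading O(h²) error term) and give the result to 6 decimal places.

R = (4·T_{10} − T_5) / 3 = (4·5.78367 − 5.21908)/3 = (17.91560)/3 = 5.971867.

5.971867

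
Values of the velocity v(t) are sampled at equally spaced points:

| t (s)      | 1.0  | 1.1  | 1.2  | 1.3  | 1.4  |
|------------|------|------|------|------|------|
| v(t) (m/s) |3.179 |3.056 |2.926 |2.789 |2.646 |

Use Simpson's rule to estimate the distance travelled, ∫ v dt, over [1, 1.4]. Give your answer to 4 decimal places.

1.1686

h = 0.1, n = 4.
(h/3)·[y₀ + 4y₁ + 2y₂ + 4y₃ + y₄] = 0.033333·(35.057) = 1.1686.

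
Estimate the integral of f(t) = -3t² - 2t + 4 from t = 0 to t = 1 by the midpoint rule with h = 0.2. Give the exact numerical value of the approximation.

2.01

h = (1 − 0)/5 = 0.2.
Midpoints m₁,…,m₅ = 0.1, 0.3, 0.5, 0.7, 0.9.
f(m₁)=3.77, f(m₂)=3.13, f(m₃)=2.25, f(m₄)=1.13, f(m₅)=-0.23.
h·[f(m₁) + f(m₂) + f(m₃) + f(m₄) + f(m₅)] = 0.2·(10.05) = 2.01.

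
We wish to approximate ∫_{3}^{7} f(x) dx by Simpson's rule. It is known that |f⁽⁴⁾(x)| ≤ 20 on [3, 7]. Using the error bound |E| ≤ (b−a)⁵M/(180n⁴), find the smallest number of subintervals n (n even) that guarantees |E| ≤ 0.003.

14

Need 20480/(180n⁴) ≤ 0.003.
n⁴ ≥ 20480/(180·0.003) = 37925.9 ⇒ n ≥ 13.9551, so the smallest even n is 14. (n must be even for Simpson's rule.)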